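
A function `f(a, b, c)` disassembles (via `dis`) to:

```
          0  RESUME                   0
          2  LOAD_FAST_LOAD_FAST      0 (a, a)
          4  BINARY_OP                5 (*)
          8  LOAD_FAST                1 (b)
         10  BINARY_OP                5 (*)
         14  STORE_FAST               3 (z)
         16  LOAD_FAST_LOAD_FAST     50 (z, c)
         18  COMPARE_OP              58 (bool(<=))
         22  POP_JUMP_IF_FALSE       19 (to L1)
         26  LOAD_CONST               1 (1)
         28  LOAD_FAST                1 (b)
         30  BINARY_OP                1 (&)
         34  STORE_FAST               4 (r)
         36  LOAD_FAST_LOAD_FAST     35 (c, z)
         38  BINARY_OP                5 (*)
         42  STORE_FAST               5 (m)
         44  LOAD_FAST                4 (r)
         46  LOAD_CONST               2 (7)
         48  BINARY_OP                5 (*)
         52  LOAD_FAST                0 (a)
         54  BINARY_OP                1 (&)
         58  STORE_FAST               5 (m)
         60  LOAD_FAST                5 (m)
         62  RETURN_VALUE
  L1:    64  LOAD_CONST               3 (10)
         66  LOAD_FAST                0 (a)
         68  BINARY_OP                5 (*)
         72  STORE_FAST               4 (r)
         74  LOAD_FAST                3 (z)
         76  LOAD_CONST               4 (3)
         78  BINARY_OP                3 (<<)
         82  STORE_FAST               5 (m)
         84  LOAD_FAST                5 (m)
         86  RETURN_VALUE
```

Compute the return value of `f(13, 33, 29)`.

44616

LOAD_FAST_LOAD_FAST a,a → push 13,13. Stack: [13, 13]
BINARY_OP * → 13 * 13 = 169. Stack: [169]
LOAD_FAST b → push 33. Stack: [169, 33]
BINARY_OP * → 169 * 33 = 5577. Stack: [5577]
STORE_FAST z → z=5577. Stack: []
LOAD_FAST_LOAD_FAST z,c → push 5577,29. Stack: [5577, 29]
COMPARE_OP bool(<=) → 5577 vs 29 = False. Stack: [False]
POP_JUMP_IF_FALSE → pop False; jump. Stack: []
LOAD_CONST → push 10. Stack: [10]
LOAD_FAST a → push 13. Stack: [10, 13]
BINARY_OP * → 10 * 13 = 130. Stack: [130]
STORE_FAST r → r=130. Stack: []
LOAD_FAST z → push 5577. Stack: [5577]
LOAD_CONST → push 3. Stack: [5577, 3]
BINARY_OP << → 5577 << 3 = 44616. Stack: [44616]
STORE_FAST m → m=44616. Stack: []
LOAD_FAST m → push 44616. Stack: [44616]
RETURN_VALUE → return 44616.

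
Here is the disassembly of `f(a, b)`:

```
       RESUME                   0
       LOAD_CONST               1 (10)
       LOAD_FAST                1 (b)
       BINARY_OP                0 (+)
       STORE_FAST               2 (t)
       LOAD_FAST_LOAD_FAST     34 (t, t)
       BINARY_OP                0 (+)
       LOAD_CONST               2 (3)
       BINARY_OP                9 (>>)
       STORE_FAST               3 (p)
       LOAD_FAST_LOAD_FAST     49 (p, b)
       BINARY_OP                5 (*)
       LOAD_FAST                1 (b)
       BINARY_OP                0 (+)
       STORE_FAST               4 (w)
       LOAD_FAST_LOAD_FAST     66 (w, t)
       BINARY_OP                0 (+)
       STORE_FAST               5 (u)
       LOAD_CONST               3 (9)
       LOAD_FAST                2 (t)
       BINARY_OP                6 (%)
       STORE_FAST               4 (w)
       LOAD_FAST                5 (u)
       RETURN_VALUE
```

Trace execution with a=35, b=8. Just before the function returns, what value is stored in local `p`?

LOAD_CONST → push 10. Stack: [10]
LOAD_FAST b → push 8. Stack: [10, 8]
BINARY_OP + → 10 + 8 = 18. Stack: [18]
STORE_FAST t → t=18. Stack: []
LOAD_FAST_LOAD_FAST t,t → push 18,18. Stack: [18, 18]
BINARY_OP + → 18 + 18 = 36. Stack: [36]
LOAD_CONST → push 3. Stack: [36, 3]
BINARY_OP >> → 36 >> 3 = 4. Stack: [4]
STORE_FAST p → p=4. Stack: []
LOAD_FAST_LOAD_FAST p,b → push 4,8. Stack: [4, 8]
BINARY_OP * → 4 * 8 = 32. Stack: [32]
LOAD_FAST b → push 8. Stack: [32, 8]
BINARY_OP + → 32 + 8 = 40. Stack: [40]
STORE_FAST w → w=40. Stack: []
LOAD_FAST_LOAD_FAST w,t → push 40,18. Stack: [40, 18]
BINARY_OP + → 40 + 18 = 58. Stack: [58]
STORE_FAST u → u=58. Stack: []
LOAD_CONST → push 9. Stack: [9]
LOAD_FAST t → push 18. Stack: [9, 18]
BINARY_OP % → 9 % 18 = 9. Stack: [9]
STORE_FAST w → w=9. Stack: []
LOAD_FAST u → push 58. Stack: [58]
RETURN_VALUE → return 58.

4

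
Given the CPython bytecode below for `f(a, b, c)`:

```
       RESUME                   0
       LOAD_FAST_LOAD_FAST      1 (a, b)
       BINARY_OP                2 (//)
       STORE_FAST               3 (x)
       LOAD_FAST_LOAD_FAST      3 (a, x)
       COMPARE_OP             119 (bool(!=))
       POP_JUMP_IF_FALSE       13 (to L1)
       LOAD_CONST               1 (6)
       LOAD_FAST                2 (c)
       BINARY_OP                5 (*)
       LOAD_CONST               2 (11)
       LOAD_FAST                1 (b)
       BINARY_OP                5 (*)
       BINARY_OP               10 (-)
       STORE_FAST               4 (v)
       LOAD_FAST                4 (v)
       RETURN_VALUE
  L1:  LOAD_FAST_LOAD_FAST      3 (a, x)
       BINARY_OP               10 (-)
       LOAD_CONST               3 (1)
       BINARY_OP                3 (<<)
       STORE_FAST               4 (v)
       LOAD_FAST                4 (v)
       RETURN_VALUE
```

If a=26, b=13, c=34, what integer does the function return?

61

LOAD_FAST_LOAD_FAST a,b → push 26,13. Stack: [26, 13]
BINARY_OP // → 26 // 13 = 2. Stack: [2]
STORE_FAST x → x=2. Stack: []
LOAD_FAST_LOAD_FAST a,x → push 26,2. Stack: [26, 2]
COMPARE_OP bool(!=) → 26 vs 2 = True. Stack: [True]
POP_JUMP_IF_FALSE → pop True; no jump. Stack: []
LOAD_CONST → push 6. Stack: [6]
LOAD_FAST c → push 34. Stack: [6, 34]
BINARY_OP * → 6 * 34 = 204. Stack: [204]
LOAD_CONST → push 11. Stack: [204, 11]
LOAD_FAST b → push 13. Stack: [204, 11, 13]
BINARY_OP * → 11 * 13 = 143. Stack: [204, 143]
BINARY_OP - → 204 - 143 = 61. Stack: [61]
STORE_FAST v → v=61. Stack: []
LOAD_FAST v → push 61. Stack: [61]
RETURN_VALUE → return 61.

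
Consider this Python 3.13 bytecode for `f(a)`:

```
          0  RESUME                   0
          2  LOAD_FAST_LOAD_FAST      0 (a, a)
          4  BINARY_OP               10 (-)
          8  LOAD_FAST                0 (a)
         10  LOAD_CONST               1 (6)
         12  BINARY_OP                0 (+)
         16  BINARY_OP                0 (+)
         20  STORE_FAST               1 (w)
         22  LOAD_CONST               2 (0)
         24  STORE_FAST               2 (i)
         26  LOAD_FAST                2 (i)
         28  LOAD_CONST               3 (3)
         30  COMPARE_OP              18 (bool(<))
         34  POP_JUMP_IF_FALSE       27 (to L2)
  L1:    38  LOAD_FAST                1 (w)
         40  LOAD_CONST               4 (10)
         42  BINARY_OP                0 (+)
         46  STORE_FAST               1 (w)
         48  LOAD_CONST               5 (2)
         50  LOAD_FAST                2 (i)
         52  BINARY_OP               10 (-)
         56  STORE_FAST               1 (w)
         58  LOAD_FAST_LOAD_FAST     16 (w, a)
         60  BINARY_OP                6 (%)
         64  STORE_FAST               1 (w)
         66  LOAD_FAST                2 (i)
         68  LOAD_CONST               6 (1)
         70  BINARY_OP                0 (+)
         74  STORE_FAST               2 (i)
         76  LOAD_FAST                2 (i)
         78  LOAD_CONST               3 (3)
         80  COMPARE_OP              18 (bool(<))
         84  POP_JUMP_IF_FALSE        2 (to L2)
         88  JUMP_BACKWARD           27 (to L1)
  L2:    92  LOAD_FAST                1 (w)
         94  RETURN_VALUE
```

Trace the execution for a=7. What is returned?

0

LOAD_FAST_LOAD_FAST a,a → push 7,7
BINARY_OP - → 7 - 7 = 0
LOAD_FAST a → push 7
LOAD_CONST → push 6
BINARY_OP + → 7 + 6 = 13
BINARY_OP + → 0 + 13 = 13
STORE_FAST w → w=13
LOAD_CONST → push 0
STORE_FAST i → i=0
LOAD_FAST i → push 0
LOAD_CONST → push 3
COMPARE_OP bool(<) → 0 vs 3 = True
POP_JUMP_IF_FALSE → pop True; no jump
LOAD_FAST w → push 13
LOAD_CONST → push 10
BINARY_OP + → 13 + 10 = 23
STORE_FAST w → w=23
LOAD_CONST → push 2
LOAD_FAST i → push 0
BINARY_OP - → 2 - 0 = 2
STORE_FAST w → w=2
LOAD_FAST_LOAD_FAST w,a → push 2,7
BINARY_OP % → 2 % 7 = 2
STORE_FAST w → w=2
LOAD_FAST i → push 0
LOAD_CONST → push 1
BINARY_OP + → 0 + 1 = 1
STORE_FAST i → i=1
LOAD_FAST i → push 1
LOAD_CONST → push 3
COMPARE_OP bool(<) → 1 vs 3 = True
POP_JUMP_IF_FALSE → pop True; no jump
LOAD_FAST w → push 2
LOAD_CONST → push 10
BINARY_OP + → 2 + 10 = 12
STORE_FAST w → w=12
LOAD_CONST → push 2
LOAD_FAST i → push 1
BINARY_OP - → 2 - 1 = 1
STORE_FAST w → w=1
LOAD_FAST_LOAD_FAST w,a → push 1,7
BINARY_OP % → 1 % 7 = 1
STORE_FAST w → w=1
LOAD_FAST i → push 1
LOAD_CONST → push 1
BINARY_OP + → 1 + 1 = 2
STORE_FAST i → i=2
LOAD_FAST i → push 2
LOAD_CONST → push 3
COMPARE_OP bool(<) → 2 vs 3 = True
POP_JUMP_IF_FALSE → pop True; no jump
LOAD_FAST w → push 1
LOAD_CONST → push 10
BINARY_OP + → 1 + 10 = 11
STORE_FAST w → w=11
LOAD_CONST → push 2
LOAD_FAST i → push 2
BINARY_OP - → 2 - 2 = 0
STORE_FAST w → w=0
LOAD_FAST_LOAD_FAST w,a → push 0,7
BINARY_OP % → 0 % 7 = 0
STORE_FAST w → w=0
LOAD_FAST i → push 2
LOAD_CONST → push 1
BINARY_OP + → 2 + 1 = 3
STORE_FAST i → i=3
LOAD_FAST i → push 3
LOAD_CONST → push 3
COMPARE_OP bool(<) → 3 vs 3 = False
POP_JUMP_IF_FALSE → pop False; jump
LOAD_FAST w → push 0
RETURN_VALUE → return 0.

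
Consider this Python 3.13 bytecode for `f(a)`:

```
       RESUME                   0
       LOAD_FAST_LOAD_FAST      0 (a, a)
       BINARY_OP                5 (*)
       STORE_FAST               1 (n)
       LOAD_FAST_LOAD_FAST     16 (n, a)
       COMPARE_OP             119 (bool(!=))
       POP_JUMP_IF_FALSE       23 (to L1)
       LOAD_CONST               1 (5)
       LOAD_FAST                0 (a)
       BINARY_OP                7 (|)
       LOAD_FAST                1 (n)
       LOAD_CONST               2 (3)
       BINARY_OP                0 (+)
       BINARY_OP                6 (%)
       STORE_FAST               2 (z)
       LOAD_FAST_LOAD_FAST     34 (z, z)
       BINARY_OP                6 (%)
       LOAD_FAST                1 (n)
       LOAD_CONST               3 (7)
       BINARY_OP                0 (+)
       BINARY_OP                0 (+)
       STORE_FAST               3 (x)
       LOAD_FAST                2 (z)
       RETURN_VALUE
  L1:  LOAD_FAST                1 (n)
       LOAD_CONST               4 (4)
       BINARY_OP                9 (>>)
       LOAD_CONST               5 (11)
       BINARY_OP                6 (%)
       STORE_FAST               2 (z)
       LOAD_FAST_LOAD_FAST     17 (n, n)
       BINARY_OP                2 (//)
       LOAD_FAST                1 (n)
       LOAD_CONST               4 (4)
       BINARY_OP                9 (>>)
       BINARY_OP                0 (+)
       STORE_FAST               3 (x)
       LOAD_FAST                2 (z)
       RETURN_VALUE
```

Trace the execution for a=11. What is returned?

LOAD_FAST_LOAD_FAST a,a → push 11,11. Stack: [11, 11]
BINARY_OP * → 11 * 11 = 121. Stack: [121]
STORE_FAST n → n=121. Stack: []
LOAD_FAST_LOAD_FAST n,a → push 121,11. Stack: [121, 11]
COMPARE_OP bool(!=) → 121 vs 11 = True. Stack: [True]
POP_JUMP_IF_FALSE → pop True; no jump. Stack: []
LOAD_CONST → push 5. Stack: [5]
LOAD_FAST a → push 11. Stack: [5, 11]
BINARY_OP | → 5 | 11 = 15. Stack: [15]
LOAD_FAST n → push 121. Stack: [15, 121]
LOAD_CONST → push 3. Stack: [15, 121, 3]
BINARY_OP + → 121 + 3 = 124. Stack: [15, 124]
BINARY_OP % → 15 % 124 = 15. Stack: [15]
STORE_FAST z → z=15. Stack: []
LOAD_FAST_LOAD_FAST z,z → push 15,15. Stack: [15, 15]
BINARY_OP % → 15 % 15 = 0. Stack: [0]
LOAD_FAST n → push 121. Stack: [0, 121]
LOAD_CONST → push 7. Stack: [0, 121, 7]
BINARY_OP + → 121 + 7 = 128. Stack: [0, 128]
BINARY_OP + → 0 + 128 = 128. Stack: [128]
STORE_FAST x → x=128. Stack: []
LOAD_FAST z → push 15. Stack: [15]
RETURN_VALUE → return 15.

15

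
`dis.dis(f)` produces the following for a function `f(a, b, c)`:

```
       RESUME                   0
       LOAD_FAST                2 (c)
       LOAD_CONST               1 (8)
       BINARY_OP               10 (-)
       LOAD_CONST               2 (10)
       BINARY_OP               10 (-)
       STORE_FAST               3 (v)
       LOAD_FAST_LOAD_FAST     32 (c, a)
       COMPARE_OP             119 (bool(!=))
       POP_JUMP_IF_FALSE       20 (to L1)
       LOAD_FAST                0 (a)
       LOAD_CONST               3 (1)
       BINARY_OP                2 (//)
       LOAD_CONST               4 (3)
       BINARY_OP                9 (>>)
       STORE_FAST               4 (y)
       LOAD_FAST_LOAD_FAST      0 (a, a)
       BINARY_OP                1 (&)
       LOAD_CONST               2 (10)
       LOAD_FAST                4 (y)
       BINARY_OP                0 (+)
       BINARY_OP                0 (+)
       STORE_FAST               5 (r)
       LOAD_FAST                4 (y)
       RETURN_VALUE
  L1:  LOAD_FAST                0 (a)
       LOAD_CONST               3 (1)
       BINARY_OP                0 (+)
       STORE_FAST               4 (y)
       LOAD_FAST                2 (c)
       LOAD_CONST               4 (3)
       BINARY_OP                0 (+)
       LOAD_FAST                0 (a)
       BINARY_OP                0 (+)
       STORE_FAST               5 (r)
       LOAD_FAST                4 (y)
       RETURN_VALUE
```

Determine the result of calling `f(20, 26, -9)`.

2

LOAD_FAST c → push -9. Stack: [-9]
LOAD_CONST → push 8. Stack: [-9, 8]
BINARY_OP - → -9 - 8 = -17. Stack: [-17]
LOAD_CONST → push 10. Stack: [-17, 10]
BINARY_OP - → -17 - 10 = -27. Stack: [-27]
STORE_FAST v → v=-27. Stack: []
LOAD_FAST_LOAD_FAST c,a → push -9,20. Stack: [-9, 20]
COMPARE_OP bool(!=) → -9 vs 20 = True. Stack: [True]
POP_JUMP_IF_FALSE → pop True; no jump. Stack: []
LOAD_FAST a → push 20. Stack: [20]
LOAD_CONST → push 1. Stack: [20, 1]
BINARY_OP // → 20 // 1 = 20. Stack: [20]
LOAD_CONST → push 3. Stack: [20, 3]
BINARY_OP >> → 20 >> 3 = 2. Stack: [2]
STORE_FAST y → y=2. Stack: []
LOAD_FAST_LOAD_FAST a,a → push 20,20. Stack: [20, 20]
BINARY_OP & → 20 & 20 = 20. Stack: [20]
LOAD_CONST → push 10. Stack: [20, 10]
LOAD_FAST y → push 2. Stack: [20, 10, 2]
BINARY_OP + → 10 + 2 = 12. Stack: [20, 12]
BINARY_OP + → 20 + 12 = 32. Stack: [32]
STORE_FAST r → r=32. Stack: []
LOAD_FAST y → push 2. Stack: [2]
RETURN_VALUE → return 2.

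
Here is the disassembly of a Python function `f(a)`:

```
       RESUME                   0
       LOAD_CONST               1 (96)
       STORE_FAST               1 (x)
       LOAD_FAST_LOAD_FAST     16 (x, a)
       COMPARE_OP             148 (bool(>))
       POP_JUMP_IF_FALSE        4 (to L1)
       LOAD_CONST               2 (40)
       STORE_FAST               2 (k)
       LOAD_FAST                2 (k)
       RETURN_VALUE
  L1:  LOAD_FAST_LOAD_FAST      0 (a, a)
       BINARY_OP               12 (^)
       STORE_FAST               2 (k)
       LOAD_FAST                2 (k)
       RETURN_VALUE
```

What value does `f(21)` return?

LOAD_CONST → push 96. Stack: [96]
STORE_FAST x → x=96. Stack: []
LOAD_FAST_LOAD_FAST x,a → push 96,21. Stack: [96, 21]
COMPARE_OP bool(>) → 96 vs 21 = True. Stack: [True]
POP_JUMP_IF_FALSE → pop True; no jump. Stack: []
LOAD_CONST → push 40. Stack: [40]
STORE_FAST k → k=40. Stack: []
LOAD_FAST k → push 40. Stack: [40]
RETURN_VALUE → return 40.

40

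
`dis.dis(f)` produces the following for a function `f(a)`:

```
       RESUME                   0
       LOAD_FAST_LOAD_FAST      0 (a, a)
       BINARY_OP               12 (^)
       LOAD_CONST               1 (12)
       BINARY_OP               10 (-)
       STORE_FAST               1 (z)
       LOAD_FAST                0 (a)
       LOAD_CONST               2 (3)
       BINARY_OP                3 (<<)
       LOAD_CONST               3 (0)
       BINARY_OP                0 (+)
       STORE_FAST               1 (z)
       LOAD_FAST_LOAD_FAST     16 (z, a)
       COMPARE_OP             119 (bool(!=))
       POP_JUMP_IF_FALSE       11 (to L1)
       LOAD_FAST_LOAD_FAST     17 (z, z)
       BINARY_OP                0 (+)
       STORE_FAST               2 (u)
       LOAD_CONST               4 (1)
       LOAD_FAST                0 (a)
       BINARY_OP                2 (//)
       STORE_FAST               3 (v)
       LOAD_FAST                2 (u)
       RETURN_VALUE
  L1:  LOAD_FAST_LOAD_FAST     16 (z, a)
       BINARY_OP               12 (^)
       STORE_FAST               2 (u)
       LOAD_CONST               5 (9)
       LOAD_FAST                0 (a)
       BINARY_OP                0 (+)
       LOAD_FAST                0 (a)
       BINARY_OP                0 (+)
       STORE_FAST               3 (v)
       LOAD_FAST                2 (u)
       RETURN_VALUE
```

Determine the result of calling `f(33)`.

LOAD_FAST_LOAD_FAST a,a → push 33,33. Stack: [33, 33]
BINARY_OP ^ → 33 ^ 33 = 0. Stack: [0]
LOAD_CONST → push 12. Stack: [0, 12]
BINARY_OP - → 0 - 12 = -12. Stack: [-12]
STORE_FAST z → z=-12. Stack: []
LOAD_FAST a → push 33. Stack: [33]
LOAD_CONST → push 3. Stack: [33, 3]
BINARY_OP << → 33 << 3 = 264. Stack: [264]
LOAD_CONST → push 0. Stack: [264, 0]
BINARY_OP + → 264 + 0 = 264. Stack: [264]
STORE_FAST z → z=264. Stack: []
LOAD_FAST_LOAD_FAST z,a → push 264,33. Stack: [264, 33]
COMPARE_OP bool(!=) → 264 vs 33 = True. Stack: [True]
POP_JUMP_IF_FALSE → pop True; no jump. Stack: []
LOAD_FAST_LOAD_FAST z,z → push 264,264. Stack: [264, 264]
BINARY_OP + → 264 + 264 = 528. Stack: [528]
STORE_FAST u → u=528. Stack: []
LOAD_CONST → push 1. Stack: [1]
LOAD_FAST a → push 33. Stack: [1, 33]
BINARY_OP // → 1 // 33 = 0. Stack: [0]
STORE_FAST v → v=0. Stack: []
LOAD_FAST u → push 528. Stack: [528]
RETURN_VALUE → return 528.

528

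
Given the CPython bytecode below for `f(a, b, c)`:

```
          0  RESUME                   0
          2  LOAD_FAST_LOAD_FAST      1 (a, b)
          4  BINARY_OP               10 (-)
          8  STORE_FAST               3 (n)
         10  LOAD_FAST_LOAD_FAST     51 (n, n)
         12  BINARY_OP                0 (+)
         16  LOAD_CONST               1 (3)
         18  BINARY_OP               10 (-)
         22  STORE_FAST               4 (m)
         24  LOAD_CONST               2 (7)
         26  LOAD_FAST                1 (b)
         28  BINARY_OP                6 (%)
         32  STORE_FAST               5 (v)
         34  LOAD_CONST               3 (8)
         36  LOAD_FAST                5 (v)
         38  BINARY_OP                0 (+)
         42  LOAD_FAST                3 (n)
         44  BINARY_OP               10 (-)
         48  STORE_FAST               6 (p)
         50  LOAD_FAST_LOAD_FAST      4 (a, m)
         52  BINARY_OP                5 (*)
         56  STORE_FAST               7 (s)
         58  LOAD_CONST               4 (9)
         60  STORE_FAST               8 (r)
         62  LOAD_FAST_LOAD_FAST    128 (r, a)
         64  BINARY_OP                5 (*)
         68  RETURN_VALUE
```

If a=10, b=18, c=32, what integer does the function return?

LOAD_FAST_LOAD_FAST a,b → push 10,18. Stack: [10, 18]
BINARY_OP - → 10 - 18 = -8. Stack: [-8]
STORE_FAST n → n=-8. Stack: []
LOAD_FAST_LOAD_FAST n,n → push -8,-8. Stack: [-8, -8]
BINARY_OP + → -8 + -8 = -16. Stack: [-16]
LOAD_CONST → push 3. Stack: [-16, 3]
BINARY_OP - → -16 - 3 = -19. Stack: [-19]
STORE_FAST m → m=-19. Stack: []
LOAD_CONST → push 7. Stack: [7]
LOAD_FAST b → push 18. Stack: [7, 18]
BINARY_OP % → 7 % 18 = 7. Stack: [7]
STORE_FAST v → v=7. Stack: []
LOAD_CONST → push 8. Stack: [8]
LOAD_FAST v → push 7. Stack: [8, 7]
BINARY_OP + → 8 + 7 = 15. Stack: [15]
LOAD_FAST n → push -8. Stack: [15, -8]
BINARY_OP - → 15 - -8 = 23. Stack: [23]
STORE_FAST p → p=23. Stack: []
LOAD_FAST_LOAD_FAST a,m → push 10,-19. Stack: [10, -19]
BINARY_OP * → 10 * -19 = -190. Stack: [-190]
STORE_FAST s → s=-190. Stack: []
LOAD_CONST → push 9. Stack: [9]
STORE_FAST r → r=9. Stack: []
LOAD_FAST_LOAD_FAST r,a → push 9,10. Stack: [9, 10]
BINARY_OP * → 9 * 10 = 90. Stack: [90]
RETURN_VALUE → return 90.

90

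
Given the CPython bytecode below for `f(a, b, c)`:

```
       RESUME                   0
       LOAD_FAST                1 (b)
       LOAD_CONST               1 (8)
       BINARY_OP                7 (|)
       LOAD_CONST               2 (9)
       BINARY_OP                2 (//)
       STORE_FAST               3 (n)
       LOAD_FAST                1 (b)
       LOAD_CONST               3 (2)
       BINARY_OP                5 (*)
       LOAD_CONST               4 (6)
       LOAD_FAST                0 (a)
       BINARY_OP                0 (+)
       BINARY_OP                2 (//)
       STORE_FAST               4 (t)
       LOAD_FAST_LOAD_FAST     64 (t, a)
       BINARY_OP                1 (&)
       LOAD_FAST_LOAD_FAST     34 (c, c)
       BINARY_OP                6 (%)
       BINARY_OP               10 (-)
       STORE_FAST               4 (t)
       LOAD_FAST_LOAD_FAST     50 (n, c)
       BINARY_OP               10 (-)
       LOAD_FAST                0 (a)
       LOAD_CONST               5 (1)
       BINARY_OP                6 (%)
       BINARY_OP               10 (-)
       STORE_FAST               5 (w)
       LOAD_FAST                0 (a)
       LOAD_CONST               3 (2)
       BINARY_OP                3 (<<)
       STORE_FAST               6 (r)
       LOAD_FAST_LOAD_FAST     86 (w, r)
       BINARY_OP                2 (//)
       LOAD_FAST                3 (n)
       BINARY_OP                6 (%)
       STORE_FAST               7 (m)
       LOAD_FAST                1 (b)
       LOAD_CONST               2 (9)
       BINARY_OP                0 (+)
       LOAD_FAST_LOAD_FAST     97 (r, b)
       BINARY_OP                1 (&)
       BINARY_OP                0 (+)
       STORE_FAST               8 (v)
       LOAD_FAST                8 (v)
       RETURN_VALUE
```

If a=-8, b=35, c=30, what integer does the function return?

76

LOAD_FAST b → push 35. Stack: [35]
LOAD_CONST → push 8. Stack: [35, 8]
BINARY_OP | → 35 | 8 = 43. Stack: [43]
LOAD_CONST → push 9. Stack: [43, 9]
BINARY_OP // → 43 // 9 = 4. Stack: [4]
STORE_FAST n → n=4. Stack: []
LOAD_FAST b → push 35. Stack: [35]
LOAD_CONST → push 2. Stack: [35, 2]
BINARY_OP * → 35 * 2 = 70. Stack: [70]
LOAD_CONST → push 6. Stack: [70, 6]
LOAD_FAST a → push -8. Stack: [70, 6, -8]
BINARY_OP + → 6 + -8 = -2. Stack: [70, -2]
BINARY_OP // → 70 // -2 = -35. Stack: [-35]
STORE_FAST t → t=-35. Stack: []
LOAD_FAST_LOAD_FAST t,a → push -35,-8. Stack: [-35, -8]
BINARY_OP & → -35 & -8 = -40. Stack: [-40]
LOAD_FAST_LOAD_FAST c,c → push 30,30. Stack: [-40, 30, 30]
BINARY_OP % → 30 % 30 = 0. Stack: [-40, 0]
BINARY_OP - → -40 - 0 = -40. Stack: [-40]
STORE_FAST t → t=-40. Stack: []
LOAD_FAST_LOAD_FAST n,c → push 4,30. Stack: [4, 30]
BINARY_OP - → 4 - 30 = -26. Stack: [-26]
LOAD_FAST a → push -8. Stack: [-26, -8]
LOAD_CONST → push 1. Stack: [-26, -8, 1]
BINARY_OP % → -8 % 1 = 0. Stack: [-26, 0]
BINARY_OP - → -26 - 0 = -26. Stack: [-26]
STORE_FAST w → w=-26. Stack: []
LOAD_FAST a → push -8. Stack: [-8]
LOAD_CONST → push 2. Stack: [-8, 2]
BINARY_OP << → -8 << 2 = -32. Stack: [-32]
STORE_FAST r → r=-32. Stack: []
LOAD_FAST_LOAD_FAST w,r → push -26,-32. Stack: [-26, -32]
BINARY_OP // → -26 // -32 = 0. Stack: [0]
LOAD_FAST n → push 4. Stack: [0, 4]
BINARY_OP % → 0 % 4 = 0. Stack: [0]
STORE_FAST m → m=0. Stack: []
LOAD_FAST b → push 35. Stack: [35]
LOAD_CONST → push 9. Stack: [35, 9]
BINARY_OP + → 35 + 9 = 44. Stack: [44]
LOAD_FAST_LOAD_FAST r,b → push -32,35. Stack: [44, -32, 35]
BINARY_OP & → -32 & 35 = 32. Stack: [44, 32]
BINARY_OP + → 44 + 32 = 76. Stack: [76]
STORE_FAST v → v=76. Stack: []
LOAD_FAST v → push 76. Stack: [76]
RETURN_VALUE → return 76.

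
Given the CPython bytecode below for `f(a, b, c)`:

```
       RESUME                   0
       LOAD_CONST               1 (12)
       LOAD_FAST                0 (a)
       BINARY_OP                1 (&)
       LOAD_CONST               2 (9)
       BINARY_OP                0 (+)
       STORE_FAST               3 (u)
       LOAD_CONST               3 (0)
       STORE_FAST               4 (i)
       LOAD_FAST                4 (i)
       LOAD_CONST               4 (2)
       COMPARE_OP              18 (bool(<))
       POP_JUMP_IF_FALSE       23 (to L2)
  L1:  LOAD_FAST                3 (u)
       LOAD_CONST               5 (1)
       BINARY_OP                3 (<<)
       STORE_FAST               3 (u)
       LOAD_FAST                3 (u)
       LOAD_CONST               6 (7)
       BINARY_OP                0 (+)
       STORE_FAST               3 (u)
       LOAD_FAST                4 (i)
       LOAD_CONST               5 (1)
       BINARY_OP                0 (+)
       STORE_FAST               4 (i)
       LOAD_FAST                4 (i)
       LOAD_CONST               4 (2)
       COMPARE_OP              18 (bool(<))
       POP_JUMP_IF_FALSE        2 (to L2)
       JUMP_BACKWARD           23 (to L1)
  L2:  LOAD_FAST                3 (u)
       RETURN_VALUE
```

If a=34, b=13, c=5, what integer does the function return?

57

LOAD_CONST → push 12. Stack: [12]
LOAD_FAST a → push 34. Stack: [12, 34]
BINARY_OP & → 12 & 34 = 0. Stack: [0]
LOAD_CONST → push 9. Stack: [0, 9]
BINARY_OP + → 0 + 9 = 9. Stack: [9]
STORE_FAST u → u=9. Stack: []
LOAD_CONST → push 0. Stack: [0]
STORE_FAST i → i=0. Stack: []
LOAD_FAST i → push 0. Stack: [0]
LOAD_CONST → push 2. Stack: [0, 2]
COMPARE_OP bool(<) → 0 vs 2 = True. Stack: [True]
POP_JUMP_IF_FALSE → pop True; no jump. Stack: []
LOAD_FAST u → push 9. Stack: [9]
LOAD_CONST → push 1. Stack: [9, 1]
BINARY_OP << → 9 << 1 = 18. Stack: [18]
STORE_FAST u → u=18. Stack: []
LOAD_FAST u → push 18. Stack: [18]
LOAD_CONST → push 7. Stack: [18, 7]
BINARY_OP + → 18 + 7 = 25. Stack: [25]
STORE_FAST u → u=25. Stack: []
LOAD_FAST i → push 0. Stack: [0]
LOAD_CONST → push 1. Stack: [0, 1]
BINARY_OP + → 0 + 1 = 1. Stack: [1]
STORE_FAST i → i=1. Stack: []
LOAD_FAST i → push 1. Stack: [1]
LOAD_CONST → push 2. Stack: [1, 2]
COMPARE_OP bool(<) → 1 vs 2 = True. Stack: [True]
POP_JUMP_IF_FALSE → pop True; no jump. Stack: []
LOAD_FAST u → push 25. Stack: [25]
LOAD_CONST → push 1. Stack: [25, 1]
BINARY_OP << → 25 << 1 = 50. Stack: [50]
STORE_FAST u → u=50. Stack: []
LOAD_FAST u → push 50. Stack: [50]
LOAD_CONST → push 7. Stack: [50, 7]
BINARY_OP + → 50 + 7 = 57. Stack: [57]
STORE_FAST u → u=57. Stack: []
LOAD_FAST i → push 1. Stack: [1]
LOAD_CONST → push 1. Stack: [1, 1]
BINARY_OP + → 1 + 1 = 2. Stack: [2]
STORE_FAST i → i=2. Stack: []
LOAD_FAST i → push 2. Stack: [2]
LOAD_CONST → push 2. Stack: [2, 2]
COMPARE_OP bool(<) → 2 vs 2 = False. Stack: [False]
POP_JUMP_IF_FALSE → pop False; jump. Stack: []
LOAD_FAST u → push 57. Stack: [57]
RETURN_VALUE → return 57.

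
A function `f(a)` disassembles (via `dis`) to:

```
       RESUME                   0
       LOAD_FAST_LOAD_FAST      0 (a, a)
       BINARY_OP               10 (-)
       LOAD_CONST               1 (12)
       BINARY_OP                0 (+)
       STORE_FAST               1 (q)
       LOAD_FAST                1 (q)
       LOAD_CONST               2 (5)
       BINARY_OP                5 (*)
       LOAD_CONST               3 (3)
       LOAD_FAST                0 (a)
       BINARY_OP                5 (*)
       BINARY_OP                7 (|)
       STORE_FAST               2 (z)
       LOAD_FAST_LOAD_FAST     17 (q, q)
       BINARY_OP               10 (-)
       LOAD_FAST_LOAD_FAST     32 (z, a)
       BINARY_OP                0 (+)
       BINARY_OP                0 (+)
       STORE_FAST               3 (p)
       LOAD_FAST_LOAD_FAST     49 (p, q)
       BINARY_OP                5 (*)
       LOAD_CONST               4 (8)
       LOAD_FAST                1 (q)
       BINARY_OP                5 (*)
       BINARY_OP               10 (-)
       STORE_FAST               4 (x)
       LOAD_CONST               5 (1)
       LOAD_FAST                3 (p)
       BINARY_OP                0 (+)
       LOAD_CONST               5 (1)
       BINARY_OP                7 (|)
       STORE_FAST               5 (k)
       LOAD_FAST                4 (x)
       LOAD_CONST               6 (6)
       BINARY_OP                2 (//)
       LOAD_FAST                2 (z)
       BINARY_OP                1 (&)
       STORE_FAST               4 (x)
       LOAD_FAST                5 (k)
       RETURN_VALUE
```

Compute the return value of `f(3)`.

LOAD_FAST_LOAD_FAST a,a → push 3,3. Stack: [3, 3]
BINARY_OP - → 3 - 3 = 0. Stack: [0]
LOAD_CONST → push 12. Stack: [0, 12]
BINARY_OP + → 0 + 12 = 12. Stack: [12]
STORE_FAST q → q=12. Stack: []
LOAD_FAST q → push 12. Stack: [12]
LOAD_CONST → push 5. Stack: [12, 5]
BINARY_OP * → 12 * 5 = 60. Stack: [60]
LOAD_CONST → push 3. Stack: [60, 3]
LOAD_FAST a → push 3. Stack: [60, 3, 3]
BINARY_OP * → 3 * 3 = 9. Stack: [60, 9]
BINARY_OP | → 60 | 9 = 61. Stack: [61]
STORE_FAST z → z=61. Stack: []
LOAD_FAST_LOAD_FAST q,q → push 12,12. Stack: [12, 12]
BINARY_OP - → 12 - 12 = 0. Stack: [0]
LOAD_FAST_LOAD_FAST z,a → push 61,3. Stack: [0, 61, 3]
BINARY_OP + → 61 + 3 = 64. Stack: [0, 64]
BINARY_OP + → 0 + 64 = 64. Stack: [64]
STORE_FAST p → p=64. Stack: []
LOAD_FAST_LOAD_FAST p,q → push 64,12. Stack: [64, 12]
BINARY_OP * → 64 * 12 = 768. Stack: [768]
LOAD_CONST → push 8. Stack: [768, 8]
LOAD_FAST q → push 12. Stack: [768, 8, 12]
BINARY_OP * → 8 * 12 = 96. Stack: [768, 96]
BINARY_OP - → 768 - 96 = 672. Stack: [672]
STORE_FAST x → x=672. Stack: []
LOAD_CONST → push 1. Stack: [1]
LOAD_FAST p → push 64. Stack: [1, 64]
BINARY_OP + → 1 + 64 = 65. Stack: [65]
LOAD_CONST → push 1. Stack: [65, 1]
BINARY_OP | → 65 | 1 = 65. Stack: [65]
STORE_FAST k → k=65. Stack: []
LOAD_FAST x → push 672. Stack: [672]
LOAD_CONST → push 6. Stack: [672, 6]
BINARY_OP // → 672 // 6 = 112. Stack: [112]
LOAD_FAST z → push 61. Stack: [112, 61]
BINARY_OP & → 112 & 61 = 48. Stack: [48]
STORE_FAST x → x=48. Stack: []
LOAD_FAST k → push 65. Stack: [65]
RETURN_VALUE → return 65.

65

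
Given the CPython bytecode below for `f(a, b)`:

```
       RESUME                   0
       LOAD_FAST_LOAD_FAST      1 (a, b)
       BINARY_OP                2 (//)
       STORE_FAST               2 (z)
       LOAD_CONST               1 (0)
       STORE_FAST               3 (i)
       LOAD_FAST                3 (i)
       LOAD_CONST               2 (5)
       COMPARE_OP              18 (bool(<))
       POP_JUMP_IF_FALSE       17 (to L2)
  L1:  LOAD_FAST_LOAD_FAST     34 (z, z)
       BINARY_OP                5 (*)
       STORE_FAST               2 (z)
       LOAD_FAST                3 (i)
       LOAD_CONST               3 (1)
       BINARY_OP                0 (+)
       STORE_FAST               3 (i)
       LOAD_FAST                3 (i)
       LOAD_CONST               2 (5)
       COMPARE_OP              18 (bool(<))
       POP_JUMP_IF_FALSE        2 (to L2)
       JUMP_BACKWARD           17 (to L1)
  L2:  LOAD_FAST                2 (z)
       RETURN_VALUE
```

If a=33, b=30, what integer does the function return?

LOAD_FAST_LOAD_FAST a,b → push 33,30. Stack: [33, 30]
BINARY_OP // → 33 // 30 = 1. Stack: [1]
STORE_FAST z → z=1. Stack: []
LOAD_CONST → push 0. Stack: [0]
STORE_FAST i → i=0. Stack: []
LOAD_FAST i → push 0. Stack: [0]
LOAD_CONST → push 5. Stack: [0, 5]
COMPARE_OP bool(<) → 0 vs 5 = True. Stack: [True]
POP_JUMP_IF_FALSE → pop True; no jump. Stack: []
LOAD_FAST_LOAD_FAST z,z → push 1,1. Stack: [1, 1]
BINARY_OP * → 1 * 1 = 1. Stack: [1]
STORE_FAST z → z=1. Stack: []
LOAD_FAST i → push 0. Stack: [0]
LOAD_CONST → push 1. Stack: [0, 1]
BINARY_OP + → 0 + 1 = 1. Stack: [1]
STORE_FAST i → i=1. Stack: []
LOAD_FAST i → push 1. Stack: [1]
LOAD_CONST → push 5. Stack: [1, 5]
COMPARE_OP bool(<) → 1 vs 5 = True. Stack: [True]
POP_JUMP_IF_FALSE → pop True; no jump. Stack: []
LOAD_FAST_LOAD_FAST z,z → push 1,1. Stack: [1, 1]
BINARY_OP * → 1 * 1 = 1. Stack: [1]
STORE_FAST z → z=1. Stack: []
LOAD_FAST i → push 1. Stack: [1]
LOAD_CONST → push 1. Stack: [1, 1]
BINARY_OP + → 1 + 1 = 2. Stack: [2]
STORE_FAST i → i=2. Stack: []
LOAD_FAST i → push 2. Stack: [2]
LOAD_CONST → push 5. Stack: [2, 5]
COMPARE_OP bool(<) → 2 vs 5 = True. Stack: [True]
POP_JUMP_IF_FALSE → pop True; no jump. Stack: []
LOAD_FAST_LOAD_FAST z,z → push 1,1. Stack: [1, 1]
BINARY_OP * → 1 * 1 = 1. Stack: [1]
STORE_FAST z → z=1. Stack: []
LOAD_FAST i → push 2. Stack: [2]
LOAD_CONST → push 1. Stack: [2, 1]
BINARY_OP + → 2 + 1 = 3. Stack: [3]
STORE_FAST i → i=3. Stack: []
LOAD_FAST i → push 3. Stack: [3]
LOAD_CONST → push 5. Stack: [3, 5]
COMPARE_OP bool(<) → 3 vs 5 = True. Stack: [True]
POP_JUMP_IF_FALSE → pop True; no jump. Stack: []
LOAD_FAST_LOAD_FAST z,z → push 1,1. Stack: [1, 1]
BINARY_OP * → 1 * 1 = 1. Stack: [1]
STORE_FAST z → z=1. Stack: []
LOAD_FAST i → push 3. Stack: [3]
LOAD_CONST → push 1. Stack: [3, 1]
BINARY_OP + → 3 + 1 = 4. Stack: [4]
STORE_FAST i → i=4. Stack: []
LOAD_FAST i → push 4. Stack: [4]
LOAD_CONST → push 5. Stack: [4, 5]
COMPARE_OP bool(<) → 4 vs 5 = True. Stack: [True]
POP_JUMP_IF_FALSE → pop True; no jump. Stack: []
LOAD_FAST_LOAD_FAST z,z → push 1,1. Stack: [1, 1]
BINARY_OP * → 1 * 1 = 1. Stack: [1]
STORE_FAST z → z=1. Stack: []
LOAD_FAST i → push 4. Stack: [4]
LOAD_CONST → push 1. Stack: [4, 1]
BINARY_OP + → 4 + 1 = 5. Stack: [5]
STORE_FAST i → i=5. Stack: []
LOAD_FAST i → push 5. Stack: [5]
LOAD_CONST → push 5. Stack: [5, 5]
COMPARE_OP bool(<) → 5 vs 5 = False. Stack: [False]
POP_JUMP_IF_FALSE → pop False; jump. Stack: []
LOAD_FAST z → push 1. Stack: [1]
RETURN_VALUE → return 1.

1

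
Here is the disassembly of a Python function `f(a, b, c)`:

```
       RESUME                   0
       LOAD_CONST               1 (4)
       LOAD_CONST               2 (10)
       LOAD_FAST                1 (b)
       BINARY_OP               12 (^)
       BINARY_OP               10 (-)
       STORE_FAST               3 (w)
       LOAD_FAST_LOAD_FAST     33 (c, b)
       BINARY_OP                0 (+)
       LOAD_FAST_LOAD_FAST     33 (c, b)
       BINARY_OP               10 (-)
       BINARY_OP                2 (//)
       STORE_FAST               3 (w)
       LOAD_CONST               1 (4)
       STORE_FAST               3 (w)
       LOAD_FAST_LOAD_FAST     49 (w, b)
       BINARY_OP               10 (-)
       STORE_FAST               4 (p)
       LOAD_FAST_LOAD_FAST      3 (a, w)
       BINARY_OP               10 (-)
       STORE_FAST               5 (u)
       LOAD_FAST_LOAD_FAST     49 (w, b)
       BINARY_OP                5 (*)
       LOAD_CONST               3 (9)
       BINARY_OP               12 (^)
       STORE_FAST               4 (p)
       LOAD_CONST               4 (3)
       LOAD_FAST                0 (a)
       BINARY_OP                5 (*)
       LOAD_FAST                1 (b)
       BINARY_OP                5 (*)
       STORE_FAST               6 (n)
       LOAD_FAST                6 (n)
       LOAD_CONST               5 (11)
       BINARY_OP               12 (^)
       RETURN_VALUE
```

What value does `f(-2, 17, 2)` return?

-111

LOAD_CONST → push 4. Stack: [4]
LOAD_CONST → push 10. Stack: [4, 10]
LOAD_FAST b → push 17. Stack: [4, 10, 17]
BINARY_OP ^ → 10 ^ 17 = 27. Stack: [4, 27]
BINARY_OP - → 4 - 27 = -23. Stack: [-23]
STORE_FAST w → w=-23. Stack: []
LOAD_FAST_LOAD_FAST c,b → push 2,17. Stack: [2, 17]
BINARY_OP + → 2 + 17 = 19. Stack: [19]
LOAD_FAST_LOAD_FAST c,b → push 2,17. Stack: [19, 2, 17]
BINARY_OP - → 2 - 17 = -15. Stack: [19, -15]
BINARY_OP // → 19 // -15 = -2. Stack: [-2]
STORE_FAST w → w=-2. Stack: []
LOAD_CONST → push 4. Stack: [4]
STORE_FAST w → w=4. Stack: []
LOAD_FAST_LOAD_FAST w,b → push 4,17. Stack: [4, 17]
BINARY_OP - → 4 - 17 = -13. Stack: [-13]
STORE_FAST p → p=-13. Stack: []
LOAD_FAST_LOAD_FAST a,w → push -2,4. Stack: [-2, 4]
BINARY_OP - → -2 - 4 = -6. Stack: [-6]
STORE_FAST u → u=-6. Stack: []
LOAD_FAST_LOAD_FAST w,b → push 4,17. Stack: [4, 17]
BINARY_OP * → 4 * 17 = 68. Stack: [68]
LOAD_CONST → push 9. Stack: [68, 9]
BINARY_OP ^ → 68 ^ 9 = 77. Stack: [77]
STORE_FAST p → p=77. Stack: []
LOAD_CONST → push 3. Stack: [3]
LOAD_FAST a → push -2. Stack: [3, -2]
BINARY_OP * → 3 * -2 = -6. Stack: [-6]
LOAD_FAST b → push 17. Stack: [-6, 17]
BINARY_OP * → -6 * 17 = -102. Stack: [-102]
STORE_FAST n → n=-102. Stack: []
LOAD_FAST n → push -102. Stack: [-102]
LOAD_CONST → push 11. Stack: [-102, 11]
BINARY_OP ^ → -102 ^ 11 = -111. Stack: [-111]
RETURN_VALUE → return -111.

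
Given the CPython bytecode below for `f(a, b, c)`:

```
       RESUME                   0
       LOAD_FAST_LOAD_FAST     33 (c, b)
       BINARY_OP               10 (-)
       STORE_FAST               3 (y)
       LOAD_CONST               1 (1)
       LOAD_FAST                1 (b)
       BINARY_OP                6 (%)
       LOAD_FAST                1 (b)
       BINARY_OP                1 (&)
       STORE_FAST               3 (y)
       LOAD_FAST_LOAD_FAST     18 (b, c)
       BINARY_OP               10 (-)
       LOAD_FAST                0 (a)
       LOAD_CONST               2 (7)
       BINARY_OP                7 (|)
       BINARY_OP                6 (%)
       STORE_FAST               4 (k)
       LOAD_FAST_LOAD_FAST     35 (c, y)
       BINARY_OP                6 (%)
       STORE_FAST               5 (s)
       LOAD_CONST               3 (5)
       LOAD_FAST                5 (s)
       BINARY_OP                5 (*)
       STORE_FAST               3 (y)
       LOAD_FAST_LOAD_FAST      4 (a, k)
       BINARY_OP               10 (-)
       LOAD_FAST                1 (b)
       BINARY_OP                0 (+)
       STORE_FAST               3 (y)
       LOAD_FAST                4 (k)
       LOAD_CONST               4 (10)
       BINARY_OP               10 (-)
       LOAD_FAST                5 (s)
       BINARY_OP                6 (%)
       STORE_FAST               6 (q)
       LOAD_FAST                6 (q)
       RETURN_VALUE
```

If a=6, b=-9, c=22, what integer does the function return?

-6

LOAD_FAST_LOAD_FAST c,b → push 22,-9. Stack: [22, -9]
BINARY_OP - → 22 - -9 = 31. Stack: [31]
STORE_FAST y → y=31. Stack: []
LOAD_CONST → push 1. Stack: [1]
LOAD_FAST b → push -9. Stack: [1, -9]
BINARY_OP % → 1 % -9 = -8. Stack: [-8]
LOAD_FAST b → push -9. Stack: [-8, -9]
BINARY_OP & → -8 & -9 = -16. Stack: [-16]
STORE_FAST y → y=-16. Stack: []
LOAD_FAST_LOAD_FAST b,c → push -9,22. Stack: [-9, 22]
BINARY_OP - → -9 - 22 = -31. Stack: [-31]
LOAD_FAST a → push 6. Stack: [-31, 6]
LOAD_CONST → push 7. Stack: [-31, 6, 7]
BINARY_OP | → 6 | 7 = 7. Stack: [-31, 7]
BINARY_OP % → -31 % 7 = 4. Stack: [4]
STORE_FAST k → k=4. Stack: []
LOAD_FAST_LOAD_FAST c,y → push 22,-16. Stack: [22, -16]
BINARY_OP % → 22 % -16 = -10. Stack: [-10]
STORE_FAST s → s=-10. Stack: []
LOAD_CONST → push 5. Stack: [5]
LOAD_FAST s → push -10. Stack: [5, -10]
BINARY_OP * → 5 * -10 = -50. Stack: [-50]
STORE_FAST y → y=-50. Stack: []
LOAD_FAST_LOAD_FAST a,k → push 6,4. Stack: [6, 4]
BINARY_OP - → 6 - 4 = 2. Stack: [2]
LOAD_FAST b → push -9. Stack: [2, -9]
BINARY_OP + → 2 + -9 = -7. Stack: [-7]
STORE_FAST y → y=-7. Stack: []
LOAD_FAST k → push 4. Stack: [4]
LOAD_CONST → push 10. Stack: [4, 10]
BINARY_OP - → 4 - 10 = -6. Stack: [-6]
LOAD_FAST s → push -10. Stack: [-6, -10]
BINARY_OP % → -6 % -10 = -6. Stack: [-6]
STORE_FAST q → q=-6. Stack: []
LOAD_FAST q → push -6. Stack: [-6]
RETURN_VALUE → return -6.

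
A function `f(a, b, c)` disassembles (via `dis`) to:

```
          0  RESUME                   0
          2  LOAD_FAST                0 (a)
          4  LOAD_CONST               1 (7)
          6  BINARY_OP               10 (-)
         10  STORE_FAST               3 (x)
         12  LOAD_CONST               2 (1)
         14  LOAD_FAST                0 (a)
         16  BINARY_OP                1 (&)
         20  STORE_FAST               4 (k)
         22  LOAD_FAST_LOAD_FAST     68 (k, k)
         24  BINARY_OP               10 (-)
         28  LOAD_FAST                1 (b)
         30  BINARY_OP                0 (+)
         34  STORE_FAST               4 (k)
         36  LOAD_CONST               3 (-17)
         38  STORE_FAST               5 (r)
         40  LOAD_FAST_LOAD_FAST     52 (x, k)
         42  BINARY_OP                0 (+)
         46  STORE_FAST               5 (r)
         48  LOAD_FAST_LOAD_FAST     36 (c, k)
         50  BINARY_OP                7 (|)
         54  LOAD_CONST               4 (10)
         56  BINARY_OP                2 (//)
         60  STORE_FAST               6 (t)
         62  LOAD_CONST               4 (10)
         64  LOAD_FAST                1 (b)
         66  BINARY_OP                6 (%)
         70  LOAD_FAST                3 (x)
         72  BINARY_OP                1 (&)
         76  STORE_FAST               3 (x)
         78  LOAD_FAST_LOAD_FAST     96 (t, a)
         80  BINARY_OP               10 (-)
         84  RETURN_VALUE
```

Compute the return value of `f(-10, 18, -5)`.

LOAD_FAST a → push -10. Stack: [-10]
LOAD_CONST → push 7. Stack: [-10, 7]
BINARY_OP - → -10 - 7 = -17. Stack: [-17]
STORE_FAST x → x=-17. Stack: []
LOAD_CONST → push 1. Stack: [1]
LOAD_FAST a → push -10. Stack: [1, -10]
BINARY_OP & → 1 & -10 = 0. Stack: [0]
STORE_FAST k → k=0. Stack: []
LOAD_FAST_LOAD_FAST k,k → push 0,0. Stack: [0, 0]
BINARY_OP - → 0 - 0 = 0. Stack: [0]
LOAD_FAST b → push 18. Stack: [0, 18]
BINARY_OP + → 0 + 18 = 18. Stack: [18]
STORE_FAST k → k=18. Stack: []
LOAD_CONST → push -17. Stack: [-17]
STORE_FAST r → r=-17. Stack: []
LOAD_FAST_LOAD_FAST x,k → push -17,18. Stack: [-17, 18]
BINARY_OP + → -17 + 18 = 1. Stack: [1]
STORE_FAST r → r=1. Stack: []
LOAD_FAST_LOAD_FAST c,k → push -5,18. Stack: [-5, 18]
BINARY_OP | → -5 | 18 = -5. Stack: [-5]
LOAD_CONST → push 10. Stack: [-5, 10]
BINARY_OP // → -5 // 10 = -1. Stack: [-1]
STORE_FAST t → t=-1. Stack: []
LOAD_CONST → push 10. Stack: [10]
LOAD_FAST b → push 18. Stack: [10, 18]
BINARY_OP % → 10 % 18 = 10. Stack: [10]
LOAD_FAST x → push -17. Stack: [10, -17]
BINARY_OP & → 10 & -17 = 10. Stack: [10]
STORE_FAST x → x=10. Stack: []
LOAD_FAST_LOAD_FAST t,a → push -1,-10. Stack: [-1, -10]
BINARY_OP - → -1 - -10 = 9. Stack: [9]
RETURN_VALUE → return 9.

9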